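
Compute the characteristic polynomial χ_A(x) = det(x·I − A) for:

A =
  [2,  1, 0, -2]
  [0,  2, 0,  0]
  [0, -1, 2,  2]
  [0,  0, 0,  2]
x^4 - 8*x^3 + 24*x^2 - 32*x + 16

Expanding det(x·I − A) (e.g. by cofactor expansion or by noting that A is similar to its Jordan form J, which has the same characteristic polynomial as A) gives
  χ_A(x) = x^4 - 8*x^3 + 24*x^2 - 32*x + 16
which factors as (x - 2)^4. The eigenvalues (with algebraic multiplicities) are λ = 2 with multiplicity 4.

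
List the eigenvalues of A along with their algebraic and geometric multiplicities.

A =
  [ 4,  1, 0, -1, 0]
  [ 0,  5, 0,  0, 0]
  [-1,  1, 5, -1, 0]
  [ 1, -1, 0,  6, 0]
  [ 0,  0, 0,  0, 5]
λ = 5: alg = 5, geom = 4

Step 1 — factor the characteristic polynomial to read off the algebraic multiplicities:
  χ_A(x) = (x - 5)^5

Step 2 — compute geometric multiplicities via the rank-nullity identity g(λ) = n − rank(A − λI):
  rank(A − (5)·I) = 1, so dim ker(A − (5)·I) = n − 1 = 4

Summary:
  λ = 5: algebraic multiplicity = 5, geometric multiplicity = 4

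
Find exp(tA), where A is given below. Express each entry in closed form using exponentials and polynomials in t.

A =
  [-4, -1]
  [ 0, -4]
e^{tA} =
  [exp(-4*t), -t*exp(-4*t)]
  [0, exp(-4*t)]

Strategy: write A = P · J · P⁻¹ where J is a Jordan canonical form, so e^{tA} = P · e^{tJ} · P⁻¹, and e^{tJ} can be computed block-by-block.

A has Jordan form
J =
  [-4,  1]
  [ 0, -4]
(up to reordering of blocks).

Per-block formulas:
  For a 2×2 Jordan block J_2(-4): exp(t · J_2(-4)) = e^(-4t)·(I + t·N), where N is the 2×2 nilpotent shift.

After assembling e^{tJ} and conjugating by P, we get:

e^{tA} =
  [exp(-4*t), -t*exp(-4*t)]
  [0, exp(-4*t)]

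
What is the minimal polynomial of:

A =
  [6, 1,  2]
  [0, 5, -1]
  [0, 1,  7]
x^3 - 18*x^2 + 108*x - 216

The characteristic polynomial is χ_A(x) = (x - 6)^3, so the eigenvalues are known. The minimal polynomial is
  m_A(x) = Π_λ (x − λ)^{k_λ}
where k_λ is the size of the *largest* Jordan block for λ (equivalently, the smallest k with (A − λI)^k v = 0 for every generalised eigenvector v of λ).

  λ = 6: largest Jordan block has size 3, contributing (x − 6)^3

So m_A(x) = (x - 6)^3 = x^3 - 18*x^2 + 108*x - 216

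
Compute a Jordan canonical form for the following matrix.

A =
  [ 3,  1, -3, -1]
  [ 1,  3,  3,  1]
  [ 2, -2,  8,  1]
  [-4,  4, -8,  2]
J_3(4) ⊕ J_1(4)

The characteristic polynomial is
  det(x·I − A) = x^4 - 16*x^3 + 96*x^2 - 256*x + 256 = (x - 4)^4

Eigenvalues and multiplicities (the geometric multiplicity of λ is n − rank(A − λI), which equals the number of Jordan blocks for λ):
  λ = 4: algebraic multiplicity = 4, geometric multiplicity = 2

Determining the block sizes for each eigenvalue:
  λ = 4: with am = 4 and gm = 2, the partition is not yet determined (e.g. several partitions of 4 into 2 parts exist). Let N = A − (4)·I. Computing rank(N^1) = 2, rank(N^2) = 1, rank(N^3) = 0; the number of blocks of size ≥ j is rank(N^{j−1}) − rank(N^j), giving [2, 1, 1]. So we have 1 block(s) of size 3, 1 block(s) of size 1 → block sizes [3, 1]

Assembling the blocks gives a Jordan form
J =
  [4, 1, 0, 0]
  [0, 4, 1, 0]
  [0, 0, 4, 0]
  [0, 0, 0, 4]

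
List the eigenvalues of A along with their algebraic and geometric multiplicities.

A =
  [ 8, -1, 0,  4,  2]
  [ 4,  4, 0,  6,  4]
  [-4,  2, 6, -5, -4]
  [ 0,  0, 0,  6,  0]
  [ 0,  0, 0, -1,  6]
λ = 6: alg = 5, geom = 3

Step 1 — factor the characteristic polynomial to read off the algebraic multiplicities:
  χ_A(x) = (x - 6)^5

Step 2 — compute geometric multiplicities via the rank-nullity identity g(λ) = n − rank(A − λI):
  rank(A − (6)·I) = 2, so dim ker(A − (6)·I) = n − 2 = 3

Summary:
  λ = 6: algebraic multiplicity = 5, geometric multiplicity = 3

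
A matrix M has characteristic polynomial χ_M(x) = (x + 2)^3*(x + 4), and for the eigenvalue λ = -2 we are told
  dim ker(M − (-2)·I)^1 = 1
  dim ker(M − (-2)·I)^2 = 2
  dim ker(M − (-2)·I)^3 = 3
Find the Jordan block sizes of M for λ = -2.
Block sizes for λ = -2: [3]

From the dimensions of kernels of powers, the number of Jordan blocks of size at least j is d_j − d_{j−1} where d_j = dim ker(N^j) (with d_0 = 0). Computing the differences gives [1, 1, 1].
The number of blocks of size exactly k is (#blocks of size ≥ k) − (#blocks of size ≥ k + 1), so the partition is: 1 block(s) of size 3.
In nonincreasing order the block sizes are [3].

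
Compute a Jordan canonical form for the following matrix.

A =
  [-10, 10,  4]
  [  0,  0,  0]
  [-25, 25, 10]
J_2(0) ⊕ J_1(0)

The characteristic polynomial is
  det(x·I − A) = x^3

Eigenvalues and multiplicities (the geometric multiplicity of λ is n − rank(A − λI), which equals the number of Jordan blocks for λ):
  λ = 0: algebraic multiplicity = 3, geometric multiplicity = 2

Determining the block sizes for each eigenvalue:
  λ = 0: 2 blocks summing to 3 forces exactly one block of size 2 and the rest size 1 → block sizes [2, 1]

Assembling the blocks gives a Jordan form
J =
  [0, 1, 0]
  [0, 0, 0]
  [0, 0, 0]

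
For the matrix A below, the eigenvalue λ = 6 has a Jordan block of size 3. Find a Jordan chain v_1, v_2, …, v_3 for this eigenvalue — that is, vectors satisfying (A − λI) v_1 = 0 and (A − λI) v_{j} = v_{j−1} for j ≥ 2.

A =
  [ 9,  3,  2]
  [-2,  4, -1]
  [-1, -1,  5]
A Jordan chain for λ = 6 of length 3:
v_1 = (1, -1, 0)ᵀ
v_2 = (3, -2, -1)ᵀ
v_3 = (1, 0, 0)ᵀ

Let N = A − (6)·I. We want v_3 with N^3 v_3 = 0 but N^2 v_3 ≠ 0; then v_{j-1} := N · v_j for j = 3, …, 2.

Pick v_3 = (1, 0, 0)ᵀ.
Then v_2 = N · v_3 = (3, -2, -1)ᵀ.
Then v_1 = N · v_2 = (1, -1, 0)ᵀ.

Sanity check: (A − (6)·I) v_1 = (0, 0, 0)ᵀ = 0. ✓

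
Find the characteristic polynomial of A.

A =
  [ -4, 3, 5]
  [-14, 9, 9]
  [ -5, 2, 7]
x^3 - 12*x^2 + 48*x - 64

Expanding det(x·I − A) (e.g. by cofactor expansion or by noting that A is similar to its Jordan form J, which has the same characteristic polynomial as A) gives
  χ_A(x) = x^3 - 12*x^2 + 48*x - 64
which factors as (x - 4)^3. The eigenvalues (with algebraic multiplicities) are λ = 4 with multiplicity 3.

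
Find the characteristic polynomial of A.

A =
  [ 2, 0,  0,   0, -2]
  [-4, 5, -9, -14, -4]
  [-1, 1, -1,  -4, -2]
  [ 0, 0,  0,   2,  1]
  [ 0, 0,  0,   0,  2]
x^5 - 10*x^4 + 40*x^3 - 80*x^2 + 80*x - 32

Expanding det(x·I − A) (e.g. by cofactor expansion or by noting that A is similar to its Jordan form J, which has the same characteristic polynomial as A) gives
  χ_A(x) = x^5 - 10*x^4 + 40*x^3 - 80*x^2 + 80*x - 32
which factors as (x - 2)^5. The eigenvalues (with algebraic multiplicities) are λ = 2 with multiplicity 5.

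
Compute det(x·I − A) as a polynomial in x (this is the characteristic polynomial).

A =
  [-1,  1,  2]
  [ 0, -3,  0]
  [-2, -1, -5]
x^3 + 9*x^2 + 27*x + 27

Expanding det(x·I − A) (e.g. by cofactor expansion or by noting that A is similar to its Jordan form J, which has the same characteristic polynomial as A) gives
  χ_A(x) = x^3 + 9*x^2 + 27*x + 27
which factors as (x + 3)^3. The eigenvalues (with algebraic multiplicities) are λ = -3 with multiplicity 3.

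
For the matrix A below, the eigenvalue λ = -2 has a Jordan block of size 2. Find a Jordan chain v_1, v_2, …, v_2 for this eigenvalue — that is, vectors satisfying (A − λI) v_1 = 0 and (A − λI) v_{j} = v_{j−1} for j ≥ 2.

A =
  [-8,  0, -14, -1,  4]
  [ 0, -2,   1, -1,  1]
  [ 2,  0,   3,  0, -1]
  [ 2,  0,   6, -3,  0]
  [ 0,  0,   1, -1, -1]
A Jordan chain for λ = -2 of length 2:
v_1 = (2, -1, -1, -2, -1)ᵀ
v_2 = (2, 0, -1, 0, 0)ᵀ

Let N = A − (-2)·I. We want v_2 with N^2 v_2 = 0 but N^1 v_2 ≠ 0; then v_{j-1} := N · v_j for j = 2, …, 2.

Pick v_2 = (2, 0, -1, 0, 0)ᵀ.
Then v_1 = N · v_2 = (2, -1, -1, -2, -1)ᵀ.

Sanity check: (A − (-2)·I) v_1 = (0, 0, 0, 0, 0)ᵀ = 0. ✓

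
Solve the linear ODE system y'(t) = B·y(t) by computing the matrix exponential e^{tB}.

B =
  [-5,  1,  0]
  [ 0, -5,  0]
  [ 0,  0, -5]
e^{tB} =
  [exp(-5*t), t*exp(-5*t), 0]
  [0, exp(-5*t), 0]
  [0, 0, exp(-5*t)]

Strategy: write B = P · J · P⁻¹ where J is a Jordan canonical form, so e^{tB} = P · e^{tJ} · P⁻¹, and e^{tJ} can be computed block-by-block.

B has Jordan form
J =
  [-5,  1,  0]
  [ 0, -5,  0]
  [ 0,  0, -5]
(up to reordering of blocks).

Per-block formulas:
  For a 2×2 Jordan block J_2(-5): exp(t · J_2(-5)) = e^(-5t)·(I + t·N), where N is the 2×2 nilpotent shift.
  For a 1×1 block at λ = -5: exp(t · [-5]) = [e^(-5t)].

After assembling e^{tJ} and conjugating by P, we get:

e^{tB} =
  [exp(-5*t), t*exp(-5*t), 0]
  [0, exp(-5*t), 0]
  [0, 0, exp(-5*t)]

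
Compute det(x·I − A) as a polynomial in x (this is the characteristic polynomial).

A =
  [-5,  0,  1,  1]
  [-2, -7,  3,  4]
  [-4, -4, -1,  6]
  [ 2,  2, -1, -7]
x^4 + 20*x^3 + 150*x^2 + 500*x + 625

Expanding det(x·I − A) (e.g. by cofactor expansion or by noting that A is similar to its Jordan form J, which has the same characteristic polynomial as A) gives
  χ_A(x) = x^4 + 20*x^3 + 150*x^2 + 500*x + 625
which factors as (x + 5)^4. The eigenvalues (with algebraic multiplicities) are λ = -5 with multiplicity 4.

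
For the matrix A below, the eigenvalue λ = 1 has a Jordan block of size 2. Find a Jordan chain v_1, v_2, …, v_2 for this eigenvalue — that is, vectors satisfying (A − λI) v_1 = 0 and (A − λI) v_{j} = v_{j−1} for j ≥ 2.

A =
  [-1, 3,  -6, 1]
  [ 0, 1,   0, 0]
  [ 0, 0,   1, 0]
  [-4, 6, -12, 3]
A Jordan chain for λ = 1 of length 2:
v_1 = (-2, 0, 0, -4)ᵀ
v_2 = (1, 0, 0, 0)ᵀ

Let N = A − (1)·I. We want v_2 with N^2 v_2 = 0 but N^1 v_2 ≠ 0; then v_{j-1} := N · v_j for j = 2, …, 2.

Pick v_2 = (1, 0, 0, 0)ᵀ.
Then v_1 = N · v_2 = (-2, 0, 0, -4)ᵀ.

Sanity check: (A − (1)·I) v_1 = (0, 0, 0, 0)ᵀ = 0. ✓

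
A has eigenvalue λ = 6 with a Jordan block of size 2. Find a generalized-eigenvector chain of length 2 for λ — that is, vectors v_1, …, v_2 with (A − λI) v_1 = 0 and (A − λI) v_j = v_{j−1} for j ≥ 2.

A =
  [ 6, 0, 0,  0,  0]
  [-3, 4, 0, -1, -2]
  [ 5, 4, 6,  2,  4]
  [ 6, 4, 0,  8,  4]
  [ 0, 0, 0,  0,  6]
A Jordan chain for λ = 6 of length 2:
v_1 = (0, -3, 5, 6, 0)ᵀ
v_2 = (1, 0, 0, 0, 0)ᵀ

Let N = A − (6)·I. We want v_2 with N^2 v_2 = 0 but N^1 v_2 ≠ 0; then v_{j-1} := N · v_j for j = 2, …, 2.

Pick v_2 = (1, 0, 0, 0, 0)ᵀ.
Then v_1 = N · v_2 = (0, -3, 5, 6, 0)ᵀ.

Sanity check: (A − (6)·I) v_1 = (0, 0, 0, 0, 0)ᵀ = 0. ✓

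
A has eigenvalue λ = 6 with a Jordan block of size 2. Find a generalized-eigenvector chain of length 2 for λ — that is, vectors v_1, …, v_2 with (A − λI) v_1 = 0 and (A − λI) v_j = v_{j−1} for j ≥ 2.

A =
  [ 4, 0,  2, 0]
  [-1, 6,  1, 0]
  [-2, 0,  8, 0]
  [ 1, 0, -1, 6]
A Jordan chain for λ = 6 of length 2:
v_1 = (-2, -1, -2, 1)ᵀ
v_2 = (1, 0, 0, 0)ᵀ

Let N = A − (6)·I. We want v_2 with N^2 v_2 = 0 but N^1 v_2 ≠ 0; then v_{j-1} := N · v_j for j = 2, …, 2.

Pick v_2 = (1, 0, 0, 0)ᵀ.
Then v_1 = N · v_2 = (-2, -1, -2, 1)ᵀ.

Sanity check: (A − (6)·I) v_1 = (0, 0, 0, 0)ᵀ = 0. ✓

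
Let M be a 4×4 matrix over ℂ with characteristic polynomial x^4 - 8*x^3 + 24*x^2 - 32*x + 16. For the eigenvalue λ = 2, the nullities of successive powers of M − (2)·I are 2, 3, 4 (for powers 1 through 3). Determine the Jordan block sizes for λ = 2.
Block sizes for λ = 2: [3, 1]

From the dimensions of kernels of powers, the number of Jordan blocks of size at least j is d_j − d_{j−1} where d_j = dim ker(N^j) (with d_0 = 0). Computing the differences gives [2, 1, 1].
The number of blocks of size exactly k is (#blocks of size ≥ k) − (#blocks of size ≥ k + 1), so the partition is: 1 block(s) of size 1, 1 block(s) of size 3.
In nonincreasing order the block sizes are [3, 1].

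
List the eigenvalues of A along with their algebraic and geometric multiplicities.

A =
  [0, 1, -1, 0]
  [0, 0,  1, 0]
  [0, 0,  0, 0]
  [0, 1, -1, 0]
λ = 0: alg = 4, geom = 2

Step 1 — factor the characteristic polynomial to read off the algebraic multiplicities:
  χ_A(x) = x^4

Step 2 — compute geometric multiplicities via the rank-nullity identity g(λ) = n − rank(A − λI):
  rank(A − (0)·I) = 2, so dim ker(A − (0)·I) = n − 2 = 2

Summary:
  λ = 0: algebraic multiplicity = 4, geometric multiplicity = 2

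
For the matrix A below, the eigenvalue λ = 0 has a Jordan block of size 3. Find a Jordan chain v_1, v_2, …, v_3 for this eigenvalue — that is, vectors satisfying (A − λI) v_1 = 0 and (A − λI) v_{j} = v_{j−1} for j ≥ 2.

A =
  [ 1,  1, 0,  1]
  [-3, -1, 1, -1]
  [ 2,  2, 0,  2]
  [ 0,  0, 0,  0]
A Jordan chain for λ = 0 of length 3:
v_1 = (-2, 2, -4, 0)ᵀ
v_2 = (1, -3, 2, 0)ᵀ
v_3 = (1, 0, 0, 0)ᵀ

Let N = A − (0)·I. We want v_3 with N^3 v_3 = 0 but N^2 v_3 ≠ 0; then v_{j-1} := N · v_j for j = 3, …, 2.

Pick v_3 = (1, 0, 0, 0)ᵀ.
Then v_2 = N · v_3 = (1, -3, 2, 0)ᵀ.
Then v_1 = N · v_2 = (-2, 2, -4, 0)ᵀ.

Sanity check: (A − (0)·I) v_1 = (0, 0, 0, 0)ᵀ = 0. ✓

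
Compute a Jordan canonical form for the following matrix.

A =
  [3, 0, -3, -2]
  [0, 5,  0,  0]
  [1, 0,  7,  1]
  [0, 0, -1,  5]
J_3(5) ⊕ J_1(5)

The characteristic polynomial is
  det(x·I − A) = x^4 - 20*x^3 + 150*x^2 - 500*x + 625 = (x - 5)^4

Eigenvalues and multiplicities (the geometric multiplicity of λ is n − rank(A − λI), which equals the number of Jordan blocks for λ):
  λ = 5: algebraic multiplicity = 4, geometric multiplicity = 2

Determining the block sizes for each eigenvalue:
  λ = 5: with am = 4 and gm = 2, the partition is not yet determined (e.g. several partitions of 4 into 2 parts exist). Let N = A − (5)·I. Computing rank(N^1) = 2, rank(N^2) = 1, rank(N^3) = 0; the number of blocks of size ≥ j is rank(N^{j−1}) − rank(N^j), giving [2, 1, 1]. So we have 1 block(s) of size 3, 1 block(s) of size 1 → block sizes [3, 1]

Assembling the blocks gives a Jordan form
J =
  [5, 1, 0, 0]
  [0, 5, 1, 0]
  [0, 0, 5, 0]
  [0, 0, 0, 5]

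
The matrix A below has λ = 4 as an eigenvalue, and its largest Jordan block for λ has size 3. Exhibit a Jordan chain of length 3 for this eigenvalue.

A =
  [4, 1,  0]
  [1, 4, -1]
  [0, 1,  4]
A Jordan chain for λ = 4 of length 3:
v_1 = (1, 0, 1)ᵀ
v_2 = (0, 1, 0)ᵀ
v_3 = (1, 0, 0)ᵀ

Let N = A − (4)·I. We want v_3 with N^3 v_3 = 0 but N^2 v_3 ≠ 0; then v_{j-1} := N · v_j for j = 3, …, 2.

Pick v_3 = (1, 0, 0)ᵀ.
Then v_2 = N · v_3 = (0, 1, 0)ᵀ.
Then v_1 = N · v_2 = (1, 0, 1)ᵀ.

Sanity check: (A − (4)·I) v_1 = (0, 0, 0)ᵀ = 0. ✓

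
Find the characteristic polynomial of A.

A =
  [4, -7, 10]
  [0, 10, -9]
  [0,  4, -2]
x^3 - 12*x^2 + 48*x - 64

Expanding det(x·I − A) (e.g. by cofactor expansion or by noting that A is similar to its Jordan form J, which has the same characteristic polynomial as A) gives
  χ_A(x) = x^3 - 12*x^2 + 48*x - 64
which factors as (x - 4)^3. The eigenvalues (with algebraic multiplicities) are λ = 4 with multiplicity 3.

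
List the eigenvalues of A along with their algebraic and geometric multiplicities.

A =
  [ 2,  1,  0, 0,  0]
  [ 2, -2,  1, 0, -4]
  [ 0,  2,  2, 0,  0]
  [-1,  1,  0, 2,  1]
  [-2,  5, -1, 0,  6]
λ = 2: alg = 5, geom = 2

Step 1 — factor the characteristic polynomial to read off the algebraic multiplicities:
  χ_A(x) = (x - 2)^5

Step 2 — compute geometric multiplicities via the rank-nullity identity g(λ) = n − rank(A − λI):
  rank(A − (2)·I) = 3, so dim ker(A − (2)·I) = n − 3 = 2

Summary:
  λ = 2: algebraic multiplicity = 5, geometric multiplicity = 2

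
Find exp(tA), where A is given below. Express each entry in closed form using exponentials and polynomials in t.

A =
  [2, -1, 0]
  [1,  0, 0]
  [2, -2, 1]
e^{tA} =
  [t*exp(t) + exp(t), -t*exp(t), 0]
  [t*exp(t), -t*exp(t) + exp(t), 0]
  [2*t*exp(t), -2*t*exp(t), exp(t)]

Strategy: write A = P · J · P⁻¹ where J is a Jordan canonical form, so e^{tA} = P · e^{tJ} · P⁻¹, and e^{tJ} can be computed block-by-block.

A has Jordan form
J =
  [1, 1, 0]
  [0, 1, 0]
  [0, 0, 1]
(up to reordering of blocks).

Per-block formulas:
  For a 1×1 block at λ = 1: exp(t · [1]) = [e^(1t)].
  For a 2×2 Jordan block J_2(1): exp(t · J_2(1)) = e^(1t)·(I + t·N), where N is the 2×2 nilpotent shift.

After assembling e^{tJ} and conjugating by P, we get:

e^{tA} =
  [t*exp(t) + exp(t), -t*exp(t), 0]
  [t*exp(t), -t*exp(t) + exp(t), 0]
  [2*t*exp(t), -2*t*exp(t), exp(t)]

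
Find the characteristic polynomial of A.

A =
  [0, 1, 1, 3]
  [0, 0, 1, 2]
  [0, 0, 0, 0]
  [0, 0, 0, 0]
x^4

Expanding det(x·I − A) (e.g. by cofactor expansion or by noting that A is similar to its Jordan form J, which has the same characteristic polynomial as A) gives
  χ_A(x) = x^4
which factors as x^4. The eigenvalues (with algebraic multiplicities) are λ = 0 with multiplicity 4.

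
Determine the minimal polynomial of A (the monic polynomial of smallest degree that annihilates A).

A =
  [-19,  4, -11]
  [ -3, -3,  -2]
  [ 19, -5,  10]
x^3 + 12*x^2 + 48*x + 64

The characteristic polynomial is χ_A(x) = (x + 4)^3, so the eigenvalues are known. The minimal polynomial is
  m_A(x) = Π_λ (x − λ)^{k_λ}
where k_λ is the size of the *largest* Jordan block for λ (equivalently, the smallest k with (A − λI)^k v = 0 for every generalised eigenvector v of λ).

  λ = -4: largest Jordan block has size 3, contributing (x + 4)^3

So m_A(x) = (x + 4)^3 = x^3 + 12*x^2 + 48*x + 64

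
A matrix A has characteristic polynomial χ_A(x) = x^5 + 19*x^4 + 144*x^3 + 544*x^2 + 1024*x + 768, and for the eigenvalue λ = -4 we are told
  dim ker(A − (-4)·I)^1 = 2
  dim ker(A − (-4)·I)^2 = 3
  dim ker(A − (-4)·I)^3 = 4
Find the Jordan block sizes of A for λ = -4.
Block sizes for λ = -4: [3, 1]

From the dimensions of kernels of powers, the number of Jordan blocks of size at least j is d_j − d_{j−1} where d_j = dim ker(N^j) (with d_0 = 0). Computing the differences gives [2, 1, 1].
The number of blocks of size exactly k is (#blocks of size ≥ k) − (#blocks of size ≥ k + 1), so the partition is: 1 block(s) of size 1, 1 block(s) of size 3.
In nonincreasing order the block sizes are [3, 1].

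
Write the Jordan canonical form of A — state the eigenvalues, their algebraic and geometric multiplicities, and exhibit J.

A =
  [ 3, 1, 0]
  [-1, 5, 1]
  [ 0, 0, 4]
J_3(4)

The characteristic polynomial is
  det(x·I − A) = x^3 - 12*x^2 + 48*x - 64 = (x - 4)^3

Eigenvalues and multiplicities (the geometric multiplicity of λ is n − rank(A − λI), which equals the number of Jordan blocks for λ):
  λ = 4: algebraic multiplicity = 3, geometric multiplicity = 1

Determining the block sizes for each eigenvalue:
  λ = 4: one block (gm = 1), so the single block has size am = 3 → block sizes [3]

Assembling the blocks gives a Jordan form
J =
  [4, 1, 0]
  [0, 4, 1]
  [0, 0, 4]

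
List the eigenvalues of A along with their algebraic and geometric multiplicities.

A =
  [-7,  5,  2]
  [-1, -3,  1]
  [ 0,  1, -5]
λ = -5: alg = 3, geom = 1

Step 1 — factor the characteristic polynomial to read off the algebraic multiplicities:
  χ_A(x) = (x + 5)^3

Step 2 — compute geometric multiplicities via the rank-nullity identity g(λ) = n − rank(A − λI):
  rank(A − (-5)·I) = 2, so dim ker(A − (-5)·I) = n − 2 = 1

Summary:
  λ = -5: algebraic multiplicity = 3, geometric multiplicity = 1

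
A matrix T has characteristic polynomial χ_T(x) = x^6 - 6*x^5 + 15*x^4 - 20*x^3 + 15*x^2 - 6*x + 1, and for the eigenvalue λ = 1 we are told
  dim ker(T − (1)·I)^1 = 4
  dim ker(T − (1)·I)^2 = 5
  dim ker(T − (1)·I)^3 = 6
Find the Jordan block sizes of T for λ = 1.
Block sizes for λ = 1: [3, 1, 1, 1]

From the dimensions of kernels of powers, the number of Jordan blocks of size at least j is d_j − d_{j−1} where d_j = dim ker(N^j) (with d_0 = 0). Computing the differences gives [4, 1, 1].
The number of blocks of size exactly k is (#blocks of size ≥ k) − (#blocks of size ≥ k + 1), so the partition is: 3 block(s) of size 1, 1 block(s) of size 3.
In nonincreasing order the block sizes are [3, 1, 1, 1].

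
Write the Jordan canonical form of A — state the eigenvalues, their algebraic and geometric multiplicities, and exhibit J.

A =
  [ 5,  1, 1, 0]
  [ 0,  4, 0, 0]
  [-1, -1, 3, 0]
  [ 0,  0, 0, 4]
J_2(4) ⊕ J_1(4) ⊕ J_1(4)

The characteristic polynomial is
  det(x·I − A) = x^4 - 16*x^3 + 96*x^2 - 256*x + 256 = (x - 4)^4

Eigenvalues and multiplicities (the geometric multiplicity of λ is n − rank(A − λI), which equals the number of Jordan blocks for λ):
  λ = 4: algebraic multiplicity = 4, geometric multiplicity = 3

Determining the block sizes for each eigenvalue:
  λ = 4: 3 blocks summing to 4 forces exactly one block of size 2 and the rest size 1 → block sizes [2, 1, 1]

Assembling the blocks gives a Jordan form
J =
  [4, 1, 0, 0]
  [0, 4, 0, 0]
  [0, 0, 4, 0]
  [0, 0, 0, 4]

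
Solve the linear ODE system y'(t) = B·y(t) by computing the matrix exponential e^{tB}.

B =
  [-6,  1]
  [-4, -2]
e^{tB} =
  [-2*t*exp(-4*t) + exp(-4*t), t*exp(-4*t)]
  [-4*t*exp(-4*t), 2*t*exp(-4*t) + exp(-4*t)]

Strategy: write B = P · J · P⁻¹ where J is a Jordan canonical form, so e^{tB} = P · e^{tJ} · P⁻¹, and e^{tJ} can be computed block-by-block.

B has Jordan form
J =
  [-4,  1]
  [ 0, -4]
(up to reordering of blocks).

Per-block formulas:
  For a 2×2 Jordan block J_2(-4): exp(t · J_2(-4)) = e^(-4t)·(I + t·N), where N is the 2×2 nilpotent shift.

After assembling e^{tJ} and conjugating by P, we get:

e^{tB} =
  [-2*t*exp(-4*t) + exp(-4*t), t*exp(-4*t)]
  [-4*t*exp(-4*t), 2*t*exp(-4*t) + exp(-4*t)]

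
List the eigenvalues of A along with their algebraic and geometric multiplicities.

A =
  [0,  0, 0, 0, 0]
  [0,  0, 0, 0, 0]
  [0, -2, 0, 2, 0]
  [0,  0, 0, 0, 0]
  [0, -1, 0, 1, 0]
λ = 0: alg = 5, geom = 4

Step 1 — factor the characteristic polynomial to read off the algebraic multiplicities:
  χ_A(x) = x^5

Step 2 — compute geometric multiplicities via the rank-nullity identity g(λ) = n − rank(A − λI):
  rank(A − (0)·I) = 1, so dim ker(A − (0)·I) = n − 1 = 4

Summary:
  λ = 0: algebraic multiplicity = 5, geometric multiplicity = 4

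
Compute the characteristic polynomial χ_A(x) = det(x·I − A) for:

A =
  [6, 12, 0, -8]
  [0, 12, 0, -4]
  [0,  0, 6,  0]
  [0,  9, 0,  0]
x^4 - 24*x^3 + 216*x^2 - 864*x + 1296

Expanding det(x·I − A) (e.g. by cofactor expansion or by noting that A is similar to its Jordan form J, which has the same characteristic polynomial as A) gives
  χ_A(x) = x^4 - 24*x^3 + 216*x^2 - 864*x + 1296
which factors as (x - 6)^4. The eigenvalues (with algebraic multiplicities) are λ = 6 with multiplicity 4.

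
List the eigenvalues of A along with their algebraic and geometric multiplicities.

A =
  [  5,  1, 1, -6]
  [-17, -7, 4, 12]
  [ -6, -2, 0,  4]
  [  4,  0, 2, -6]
λ = -2: alg = 4, geom = 2

Step 1 — factor the characteristic polynomial to read off the algebraic multiplicities:
  χ_A(x) = (x + 2)^4

Step 2 — compute geometric multiplicities via the rank-nullity identity g(λ) = n − rank(A − λI):
  rank(A − (-2)·I) = 2, so dim ker(A − (-2)·I) = n − 2 = 2

Summary:
  λ = -2: algebraic multiplicity = 4, geometric multiplicity = 2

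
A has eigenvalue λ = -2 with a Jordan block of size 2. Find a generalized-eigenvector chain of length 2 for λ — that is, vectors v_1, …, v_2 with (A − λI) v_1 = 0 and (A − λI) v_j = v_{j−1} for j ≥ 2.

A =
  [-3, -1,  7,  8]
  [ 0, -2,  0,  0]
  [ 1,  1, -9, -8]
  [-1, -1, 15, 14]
A Jordan chain for λ = -2 of length 2:
v_1 = (-1, 0, 1, -1)ᵀ
v_2 = (1, 0, 0, 0)ᵀ

Let N = A − (-2)·I. We want v_2 with N^2 v_2 = 0 but N^1 v_2 ≠ 0; then v_{j-1} := N · v_j for j = 2, …, 2.

Pick v_2 = (1, 0, 0, 0)ᵀ.
Then v_1 = N · v_2 = (-1, 0, 1, -1)ᵀ.

Sanity check: (A − (-2)·I) v_1 = (0, 0, 0, 0)ᵀ = 0. ✓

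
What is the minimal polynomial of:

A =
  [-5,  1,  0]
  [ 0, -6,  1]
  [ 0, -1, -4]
x^3 + 15*x^2 + 75*x + 125

The characteristic polynomial is χ_A(x) = (x + 5)^3, so the eigenvalues are known. The minimal polynomial is
  m_A(x) = Π_λ (x − λ)^{k_λ}
where k_λ is the size of the *largest* Jordan block for λ (equivalently, the smallest k with (A − λI)^k v = 0 for every generalised eigenvector v of λ).

  λ = -5: largest Jordan block has size 3, contributing (x + 5)^3

So m_A(x) = (x + 5)^3 = x^3 + 15*x^2 + 75*x + 125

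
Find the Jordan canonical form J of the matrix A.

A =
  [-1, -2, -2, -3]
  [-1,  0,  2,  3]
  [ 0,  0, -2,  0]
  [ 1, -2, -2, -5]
J_2(-2) ⊕ J_1(-2) ⊕ J_1(-2)

The characteristic polynomial is
  det(x·I − A) = x^4 + 8*x^3 + 24*x^2 + 32*x + 16 = (x + 2)^4

Eigenvalues and multiplicities (the geometric multiplicity of λ is n − rank(A − λI), which equals the number of Jordan blocks for λ):
  λ = -2: algebraic multiplicity = 4, geometric multiplicity = 3

Determining the block sizes for each eigenvalue:
  λ = -2: 3 blocks summing to 4 forces exactly one block of size 2 and the rest size 1 → block sizes [2, 1, 1]

Assembling the blocks gives a Jordan form
J =
  [-2,  1,  0,  0]
  [ 0, -2,  0,  0]
  [ 0,  0, -2,  0]
  [ 0,  0,  0, -2]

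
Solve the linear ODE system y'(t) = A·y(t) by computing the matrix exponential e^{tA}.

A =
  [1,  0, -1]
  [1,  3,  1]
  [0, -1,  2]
e^{tA} =
  [t^2*exp(2*t)/2 - t*exp(2*t) + exp(2*t), t^2*exp(2*t)/2, t^2*exp(2*t)/2 - t*exp(2*t)]
  [t*exp(2*t), t*exp(2*t) + exp(2*t), t*exp(2*t)]
  [-t^2*exp(2*t)/2, -t^2*exp(2*t)/2 - t*exp(2*t), -t^2*exp(2*t)/2 + exp(2*t)]

Strategy: write A = P · J · P⁻¹ where J is a Jordan canonical form, so e^{tA} = P · e^{tJ} · P⁻¹, and e^{tJ} can be computed block-by-block.

A has Jordan form
J =
  [2, 1, 0]
  [0, 2, 1]
  [0, 0, 2]
(up to reordering of blocks).

Per-block formulas:
  For a 3×3 Jordan block J_3(2): exp(t · J_3(2)) = e^(2t)·(I + t·N + (t^2/2)·N^2), where N is the 3×3 nilpotent shift.

After assembling e^{tJ} and conjugating by P, we get:

e^{tA} =
  [t^2*exp(2*t)/2 - t*exp(2*t) + exp(2*t), t^2*exp(2*t)/2, t^2*exp(2*t)/2 - t*exp(2*t)]
  [t*exp(2*t), t*exp(2*t) + exp(2*t), t*exp(2*t)]
  [-t^2*exp(2*t)/2, -t^2*exp(2*t)/2 - t*exp(2*t), -t^2*exp(2*t)/2 + exp(2*t)]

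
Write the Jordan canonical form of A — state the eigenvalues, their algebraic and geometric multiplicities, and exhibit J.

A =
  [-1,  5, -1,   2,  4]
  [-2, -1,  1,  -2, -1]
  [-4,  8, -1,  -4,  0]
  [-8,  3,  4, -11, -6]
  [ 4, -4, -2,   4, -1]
J_3(-3) ⊕ J_2(-3)

The characteristic polynomial is
  det(x·I − A) = x^5 + 15*x^4 + 90*x^3 + 270*x^2 + 405*x + 243 = (x + 3)^5

Eigenvalues and multiplicities (the geometric multiplicity of λ is n − rank(A − λI), which equals the number of Jordan blocks for λ):
  λ = -3: algebraic multiplicity = 5, geometric multiplicity = 2

Determining the block sizes for each eigenvalue:
  λ = -3: with am = 5 and gm = 2, the partition is not yet determined (e.g. several partitions of 5 into 2 parts exist). Let N = A − (-3)·I. Computing rank(N^1) = 3, rank(N^2) = 1, rank(N^3) = 0; the number of blocks of size ≥ j is rank(N^{j−1}) − rank(N^j), giving [2, 2, 1]. So we have 1 block(s) of size 3, 1 block(s) of size 2 → block sizes [3, 2]

Assembling the blocks gives a Jordan form
J =
  [-3,  1,  0,  0,  0]
  [ 0, -3,  1,  0,  0]
  [ 0,  0, -3,  0,  0]
  [ 0,  0,  0, -3,  1]
  [ 0,  0,  0,  0, -3]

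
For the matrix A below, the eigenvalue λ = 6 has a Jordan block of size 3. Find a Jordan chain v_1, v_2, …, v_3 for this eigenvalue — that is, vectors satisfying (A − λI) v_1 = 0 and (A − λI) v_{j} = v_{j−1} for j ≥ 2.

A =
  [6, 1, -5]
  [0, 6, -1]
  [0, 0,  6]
A Jordan chain for λ = 6 of length 3:
v_1 = (-1, 0, 0)ᵀ
v_2 = (-5, -1, 0)ᵀ
v_3 = (0, 0, 1)ᵀ

Let N = A − (6)·I. We want v_3 with N^3 v_3 = 0 but N^2 v_3 ≠ 0; then v_{j-1} := N · v_j for j = 3, …, 2.

Pick v_3 = (0, 0, 1)ᵀ.
Then v_2 = N · v_3 = (-5, -1, 0)ᵀ.
Then v_1 = N · v_2 = (-1, 0, 0)ᵀ.

Sanity check: (A − (6)·I) v_1 = (0, 0, 0)ᵀ = 0. ✓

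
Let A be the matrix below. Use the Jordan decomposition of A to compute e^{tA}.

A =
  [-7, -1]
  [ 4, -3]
e^{tA} =
  [-2*t*exp(-5*t) + exp(-5*t), -t*exp(-5*t)]
  [4*t*exp(-5*t), 2*t*exp(-5*t) + exp(-5*t)]

Strategy: write A = P · J · P⁻¹ where J is a Jordan canonical form, so e^{tA} = P · e^{tJ} · P⁻¹, and e^{tJ} can be computed block-by-block.

A has Jordan form
J =
  [-5,  1]
  [ 0, -5]
(up to reordering of blocks).

Per-block formulas:
  For a 2×2 Jordan block J_2(-5): exp(t · J_2(-5)) = e^(-5t)·(I + t·N), where N is the 2×2 nilpotent shift.

After assembling e^{tJ} and conjugating by P, we get:

e^{tA} =
  [-2*t*exp(-5*t) + exp(-5*t), -t*exp(-5*t)]
  [4*t*exp(-5*t), 2*t*exp(-5*t) + exp(-5*t)]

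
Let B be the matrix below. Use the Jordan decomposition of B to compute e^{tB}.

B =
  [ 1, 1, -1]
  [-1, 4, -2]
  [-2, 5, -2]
e^{tB} =
  [t^2*exp(t)/2 + exp(t), -t^2*exp(t) + t*exp(t), t^2*exp(t)/2 - t*exp(t)]
  [t^2*exp(t)/2 - t*exp(t), -t^2*exp(t) + 3*t*exp(t) + exp(t), t^2*exp(t)/2 - 2*t*exp(t)]
  [t^2*exp(t)/2 - 2*t*exp(t), -t^2*exp(t) + 5*t*exp(t), t^2*exp(t)/2 - 3*t*exp(t) + exp(t)]

Strategy: write B = P · J · P⁻¹ where J is a Jordan canonical form, so e^{tB} = P · e^{tJ} · P⁻¹, and e^{tJ} can be computed block-by-block.

B has Jordan form
J =
  [1, 1, 0]
  [0, 1, 1]
  [0, 0, 1]
(up to reordering of blocks).

Per-block formulas:
  For a 3×3 Jordan block J_3(1): exp(t · J_3(1)) = e^(1t)·(I + t·N + (t^2/2)·N^2), where N is the 3×3 nilpotent shift.

After assembling e^{tJ} and conjugating by P, we get:

e^{tB} =
  [t^2*exp(t)/2 + exp(t), -t^2*exp(t) + t*exp(t), t^2*exp(t)/2 - t*exp(t)]
  [t^2*exp(t)/2 - t*exp(t), -t^2*exp(t) + 3*t*exp(t) + exp(t), t^2*exp(t)/2 - 2*t*exp(t)]
  [t^2*exp(t)/2 - 2*t*exp(t), -t^2*exp(t) + 5*t*exp(t), t^2*exp(t)/2 - 3*t*exp(t) + exp(t)]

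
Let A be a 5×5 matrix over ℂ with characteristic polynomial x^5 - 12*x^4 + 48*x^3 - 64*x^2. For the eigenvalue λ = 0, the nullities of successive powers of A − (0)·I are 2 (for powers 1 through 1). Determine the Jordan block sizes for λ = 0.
Block sizes for λ = 0: [1, 1]

From the dimensions of kernels of powers, the number of Jordan blocks of size at least j is d_j − d_{j−1} where d_j = dim ker(N^j) (with d_0 = 0). Computing the differences gives [2].
The number of blocks of size exactly k is (#blocks of size ≥ k) − (#blocks of size ≥ k + 1), so the partition is: 2 block(s) of size 1.
In nonincreasing order the block sizes are [1, 1].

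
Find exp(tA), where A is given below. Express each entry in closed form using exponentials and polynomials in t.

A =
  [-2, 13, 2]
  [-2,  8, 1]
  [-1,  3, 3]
e^{tA} =
  [-3*t^2*exp(3*t)/2 - 5*t*exp(3*t) + exp(3*t), 3*t^2*exp(3*t) + 13*t*exp(3*t), 3*t^2*exp(3*t)/2 + 2*t*exp(3*t)]
  [-t^2*exp(3*t)/2 - 2*t*exp(3*t), t^2*exp(3*t) + 5*t*exp(3*t) + exp(3*t), t^2*exp(3*t)/2 + t*exp(3*t)]
  [-t^2*exp(3*t)/2 - t*exp(3*t), t^2*exp(3*t) + 3*t*exp(3*t), t^2*exp(3*t)/2 + exp(3*t)]

Strategy: write A = P · J · P⁻¹ where J is a Jordan canonical form, so e^{tA} = P · e^{tJ} · P⁻¹, and e^{tJ} can be computed block-by-block.

A has Jordan form
J =
  [3, 1, 0]
  [0, 3, 1]
  [0, 0, 3]
(up to reordering of blocks).

Per-block formulas:
  For a 3×3 Jordan block J_3(3): exp(t · J_3(3)) = e^(3t)·(I + t·N + (t^2/2)·N^2), where N is the 3×3 nilpotent shift.

After assembling e^{tJ} and conjugating by P, we get:

e^{tA} =
  [-3*t^2*exp(3*t)/2 - 5*t*exp(3*t) + exp(3*t), 3*t^2*exp(3*t) + 13*t*exp(3*t), 3*t^2*exp(3*t)/2 + 2*t*exp(3*t)]
  [-t^2*exp(3*t)/2 - 2*t*exp(3*t), t^2*exp(3*t) + 5*t*exp(3*t) + exp(3*t), t^2*exp(3*t)/2 + t*exp(3*t)]
  [-t^2*exp(3*t)/2 - t*exp(3*t), t^2*exp(3*t) + 3*t*exp(3*t), t^2*exp(3*t)/2 + exp(3*t)]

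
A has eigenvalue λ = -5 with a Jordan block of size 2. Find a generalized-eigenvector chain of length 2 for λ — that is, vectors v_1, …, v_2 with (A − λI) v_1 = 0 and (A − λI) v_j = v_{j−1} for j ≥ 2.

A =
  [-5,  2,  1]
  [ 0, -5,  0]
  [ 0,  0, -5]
A Jordan chain for λ = -5 of length 2:
v_1 = (2, 0, 0)ᵀ
v_2 = (0, 1, 0)ᵀ

Let N = A − (-5)·I. We want v_2 with N^2 v_2 = 0 but N^1 v_2 ≠ 0; then v_{j-1} := N · v_j for j = 2, …, 2.

Pick v_2 = (0, 1, 0)ᵀ.
Then v_1 = N · v_2 = (2, 0, 0)ᵀ.

Sanity check: (A − (-5)·I) v_1 = (0, 0, 0)ᵀ = 0. ✓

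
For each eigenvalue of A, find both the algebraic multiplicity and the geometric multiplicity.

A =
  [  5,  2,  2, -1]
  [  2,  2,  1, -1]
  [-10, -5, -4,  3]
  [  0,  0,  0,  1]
λ = 1: alg = 4, geom = 2

Step 1 — factor the characteristic polynomial to read off the algebraic multiplicities:
  χ_A(x) = (x - 1)^4

Step 2 — compute geometric multiplicities via the rank-nullity identity g(λ) = n − rank(A − λI):
  rank(A − (1)·I) = 2, so dim ker(A − (1)·I) = n − 2 = 2

Summary:
  λ = 1: algebraic multiplicity = 4, geometric multiplicity = 2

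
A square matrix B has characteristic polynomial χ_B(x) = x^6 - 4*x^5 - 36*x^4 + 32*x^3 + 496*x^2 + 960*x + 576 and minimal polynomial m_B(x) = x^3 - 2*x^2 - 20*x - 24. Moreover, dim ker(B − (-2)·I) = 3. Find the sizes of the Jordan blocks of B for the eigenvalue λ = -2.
Block sizes for λ = -2: [2, 1, 1]

Step 1 — from the characteristic polynomial, algebraic multiplicity of λ = -2 is 4. From dim ker(B − (-2)·I) = 3, there are exactly 3 Jordan blocks for λ = -2.
Step 2 — from the minimal polynomial, the factor (x + 2)^2 tells us the largest block for λ = -2 has size 2.
Step 3 — with total size 4, 3 blocks, and largest block 2, the block sizes (in nonincreasing order) are [2, 1, 1].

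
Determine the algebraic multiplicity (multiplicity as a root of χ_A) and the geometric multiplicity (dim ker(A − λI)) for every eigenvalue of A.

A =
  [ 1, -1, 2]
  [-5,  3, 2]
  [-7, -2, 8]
λ = 4: alg = 3, geom = 1

Step 1 — factor the characteristic polynomial to read off the algebraic multiplicities:
  χ_A(x) = (x - 4)^3

Step 2 — compute geometric multiplicities via the rank-nullity identity g(λ) = n − rank(A − λI):
  rank(A − (4)·I) = 2, so dim ker(A − (4)·I) = n − 2 = 1

Summary:
  λ = 4: algebraic multiplicity = 3, geometric multiplicity = 1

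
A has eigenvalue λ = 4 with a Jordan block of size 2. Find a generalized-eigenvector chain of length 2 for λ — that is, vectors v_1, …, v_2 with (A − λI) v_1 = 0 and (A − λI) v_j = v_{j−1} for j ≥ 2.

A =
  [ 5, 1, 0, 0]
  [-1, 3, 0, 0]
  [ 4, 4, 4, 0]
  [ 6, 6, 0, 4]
A Jordan chain for λ = 4 of length 2:
v_1 = (1, -1, 4, 6)ᵀ
v_2 = (1, 0, 0, 0)ᵀ

Let N = A − (4)·I. We want v_2 with N^2 v_2 = 0 but N^1 v_2 ≠ 0; then v_{j-1} := N · v_j for j = 2, …, 2.

Pick v_2 = (1, 0, 0, 0)ᵀ.
Then v_1 = N · v_2 = (1, -1, 4, 6)ᵀ.

Sanity check: (A − (4)·I) v_1 = (0, 0, 0, 0)ᵀ = 0. ✓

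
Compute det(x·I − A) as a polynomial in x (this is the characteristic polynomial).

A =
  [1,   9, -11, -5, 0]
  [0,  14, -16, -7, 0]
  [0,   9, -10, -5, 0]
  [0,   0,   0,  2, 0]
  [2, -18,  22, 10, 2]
x^5 - 9*x^4 + 32*x^3 - 56*x^2 + 48*x - 16

Expanding det(x·I − A) (e.g. by cofactor expansion or by noting that A is similar to its Jordan form J, which has the same characteristic polynomial as A) gives
  χ_A(x) = x^5 - 9*x^4 + 32*x^3 - 56*x^2 + 48*x - 16
which factors as (x - 2)^4*(x - 1). The eigenvalues (with algebraic multiplicities) are λ = 1 with multiplicity 1, λ = 2 with multiplicity 4.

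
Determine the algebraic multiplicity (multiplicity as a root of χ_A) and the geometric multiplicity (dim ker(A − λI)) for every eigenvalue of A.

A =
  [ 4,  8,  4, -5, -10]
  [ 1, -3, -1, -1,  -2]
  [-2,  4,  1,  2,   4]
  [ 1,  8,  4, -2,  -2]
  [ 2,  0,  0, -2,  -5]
λ = -1: alg = 5, geom = 3

Step 1 — factor the characteristic polynomial to read off the algebraic multiplicities:
  χ_A(x) = (x + 1)^5

Step 2 — compute geometric multiplicities via the rank-nullity identity g(λ) = n − rank(A − λI):
  rank(A − (-1)·I) = 2, so dim ker(A − (-1)·I) = n − 2 = 3

Summary:
  λ = -1: algebraic multiplicity = 5, geometric multiplicity = 3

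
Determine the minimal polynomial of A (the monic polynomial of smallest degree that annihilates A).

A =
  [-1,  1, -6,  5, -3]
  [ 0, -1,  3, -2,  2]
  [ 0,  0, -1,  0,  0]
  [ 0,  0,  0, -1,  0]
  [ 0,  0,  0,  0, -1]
x^3 + 3*x^2 + 3*x + 1

The characteristic polynomial is χ_A(x) = (x + 1)^5, so the eigenvalues are known. The minimal polynomial is
  m_A(x) = Π_λ (x − λ)^{k_λ}
where k_λ is the size of the *largest* Jordan block for λ (equivalently, the smallest k with (A − λI)^k v = 0 for every generalised eigenvector v of λ).

  λ = -1: largest Jordan block has size 3, contributing (x + 1)^3

So m_A(x) = (x + 1)^3 = x^3 + 3*x^2 + 3*x + 1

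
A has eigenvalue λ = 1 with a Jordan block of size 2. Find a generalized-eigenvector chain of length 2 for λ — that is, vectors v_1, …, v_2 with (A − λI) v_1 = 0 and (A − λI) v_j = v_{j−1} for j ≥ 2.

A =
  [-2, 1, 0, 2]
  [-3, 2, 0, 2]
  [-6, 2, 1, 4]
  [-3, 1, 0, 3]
A Jordan chain for λ = 1 of length 2:
v_1 = (-3, -3, -6, -3)ᵀ
v_2 = (1, 0, 0, 0)ᵀ

Let N = A − (1)·I. We want v_2 with N^2 v_2 = 0 but N^1 v_2 ≠ 0; then v_{j-1} := N · v_j for j = 2, …, 2.

Pick v_2 = (1, 0, 0, 0)ᵀ.
Then v_1 = N · v_2 = (-3, -3, -6, -3)ᵀ.

Sanity check: (A − (1)·I) v_1 = (0, 0, 0, 0)ᵀ = 0. ✓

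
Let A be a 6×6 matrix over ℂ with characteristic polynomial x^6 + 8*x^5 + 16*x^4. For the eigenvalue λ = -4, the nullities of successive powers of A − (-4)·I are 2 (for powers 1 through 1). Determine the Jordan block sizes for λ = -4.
Block sizes for λ = -4: [1, 1]

From the dimensions of kernels of powers, the number of Jordan blocks of size at least j is d_j − d_{j−1} where d_j = dim ker(N^j) (with d_0 = 0). Computing the differences gives [2].
The number of blocks of size exactly k is (#blocks of size ≥ k) − (#blocks of size ≥ k + 1), so the partition is: 2 block(s) of size 1.
In nonincreasing order the block sizes are [1, 1].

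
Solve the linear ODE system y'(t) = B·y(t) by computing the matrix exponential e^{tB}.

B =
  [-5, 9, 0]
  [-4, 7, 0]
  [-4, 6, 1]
e^{tB} =
  [-6*t*exp(t) + exp(t), 9*t*exp(t), 0]
  [-4*t*exp(t), 6*t*exp(t) + exp(t), 0]
  [-4*t*exp(t), 6*t*exp(t), exp(t)]

Strategy: write B = P · J · P⁻¹ where J is a Jordan canonical form, so e^{tB} = P · e^{tJ} · P⁻¹, and e^{tJ} can be computed block-by-block.

B has Jordan form
J =
  [1, 1, 0]
  [0, 1, 0]
  [0, 0, 1]
(up to reordering of blocks).

Per-block formulas:
  For a 1×1 block at λ = 1: exp(t · [1]) = [e^(1t)].
  For a 2×2 Jordan block J_2(1): exp(t · J_2(1)) = e^(1t)·(I + t·N), where N is the 2×2 nilpotent shift.

After assembling e^{tJ} and conjugating by P, we get:

e^{tB} =
  [-6*t*exp(t) + exp(t), 9*t*exp(t), 0]
  [-4*t*exp(t), 6*t*exp(t) + exp(t), 0]
  [-4*t*exp(t), 6*t*exp(t), exp(t)]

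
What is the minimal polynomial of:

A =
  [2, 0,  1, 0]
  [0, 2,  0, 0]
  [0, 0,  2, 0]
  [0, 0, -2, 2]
x^2 - 4*x + 4

The characteristic polynomial is χ_A(x) = (x - 2)^4, so the eigenvalues are known. The minimal polynomial is
  m_A(x) = Π_λ (x − λ)^{k_λ}
where k_λ is the size of the *largest* Jordan block for λ (equivalently, the smallest k with (A − λI)^k v = 0 for every generalised eigenvector v of λ).

  λ = 2: largest Jordan block has size 2, contributing (x − 2)^2

So m_A(x) = (x - 2)^2 = x^2 - 4*x + 4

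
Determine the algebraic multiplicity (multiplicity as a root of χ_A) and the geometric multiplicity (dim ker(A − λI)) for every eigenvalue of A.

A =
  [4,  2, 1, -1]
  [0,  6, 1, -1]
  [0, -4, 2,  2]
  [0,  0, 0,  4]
λ = 4: alg = 4, geom = 3

Step 1 — factor the characteristic polynomial to read off the algebraic multiplicities:
  χ_A(x) = (x - 4)^4

Step 2 — compute geometric multiplicities via the rank-nullity identity g(λ) = n − rank(A − λI):
  rank(A − (4)·I) = 1, so dim ker(A − (4)·I) = n − 1 = 3

Summary:
  λ = 4: algebraic multiplicity = 4, geometric multiplicity = 3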